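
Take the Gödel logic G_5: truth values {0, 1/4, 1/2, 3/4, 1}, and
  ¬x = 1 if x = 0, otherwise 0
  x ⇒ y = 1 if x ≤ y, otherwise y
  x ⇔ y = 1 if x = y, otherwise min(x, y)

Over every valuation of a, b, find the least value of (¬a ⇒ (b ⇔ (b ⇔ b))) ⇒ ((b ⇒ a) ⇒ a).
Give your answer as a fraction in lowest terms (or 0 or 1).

1/4

Take a = 1/4, b = 0:
¬a = ¬1/4 = 0
b ⇔ b = 0 ⇔ 0 = 1
b ⇔ (b ⇔ b) = 0 ⇔ 1 = 0
¬a ⇒ (b ⇔ (b ⇔ b)) = 0 ⇒ 0 = 1
b ⇒ a = 0 ⇒ 1/4 = 1
(b ⇒ a) ⇒ a = 1 ⇒ 1/4 = 1/4
(¬a ⇒ (b ⇔ (b ⇔ b))) ⇒ ((b ⇒ a) ⇒ a) = 1 ⇒ 1/4 = 1/4
No assignment yields a value below 1/4, so this is the minimum.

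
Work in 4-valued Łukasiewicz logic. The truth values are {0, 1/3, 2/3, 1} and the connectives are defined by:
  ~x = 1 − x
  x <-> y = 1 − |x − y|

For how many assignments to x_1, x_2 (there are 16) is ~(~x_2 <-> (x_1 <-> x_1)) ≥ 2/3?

8

x_1 = 0, x_2 = 0 ↦ 0  <
x_1 = 0, x_2 = 1/3 ↦ 1/3  <
x_1 = 0, x_2 = 2/3 ↦ 2/3  ≥
x_1 = 0, x_2 = 1 ↦ 1  ≥
x_1 = 1/3, x_2 = 0 ↦ 0  <
x_1 = 1/3, x_2 = 1/3 ↦ 1/3  <
x_1 = 1/3, x_2 = 2/3 ↦ 2/3  ≥
x_1 = 1/3, x_2 = 1 ↦ 1  ≥
x_1 = 2/3, x_2 = 0 ↦ 0  <
x_1 = 2/3, x_2 = 1/3 ↦ 1/3  <
x_1 = 2/3, x_2 = 2/3 ↦ 2/3  ≥
x_1 = 2/3, x_2 = 1 ↦ 1  ≥
x_1 = 1, x_2 = 0 ↦ 0  <
x_1 = 1, x_2 = 1/3 ↦ 1/3  <
x_1 = 1, x_2 = 2/3 ↦ 2/3  ≥
x_1 = 1, x_2 = 1 ↦ 1  ≥
So 8 of the 16 assignments meet the threshold.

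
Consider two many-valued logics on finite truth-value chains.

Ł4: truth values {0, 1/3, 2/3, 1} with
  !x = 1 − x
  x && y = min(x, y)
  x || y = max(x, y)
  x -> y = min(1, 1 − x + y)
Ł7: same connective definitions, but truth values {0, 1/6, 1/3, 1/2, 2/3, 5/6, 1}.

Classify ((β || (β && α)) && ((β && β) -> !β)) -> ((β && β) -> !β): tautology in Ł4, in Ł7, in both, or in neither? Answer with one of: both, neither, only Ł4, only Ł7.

both

In Ł4: every assignment gives 1 — tautology.
In Ł7: every assignment gives 1 — tautology.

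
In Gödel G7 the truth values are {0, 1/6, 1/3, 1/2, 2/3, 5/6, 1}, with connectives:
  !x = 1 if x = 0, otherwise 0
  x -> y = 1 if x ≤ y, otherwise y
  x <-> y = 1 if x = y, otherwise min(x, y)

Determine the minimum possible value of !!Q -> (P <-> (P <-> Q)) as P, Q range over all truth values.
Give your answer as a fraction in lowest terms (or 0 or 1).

1/6

Take P = 1/6, Q = 1/6:
!Q = !1/6 = 0
!!Q = !0 = 1
P <-> Q = 1/6 <-> 1/6 = 1
P <-> (P <-> Q) = 1/6 <-> 1 = 1/6
!!Q -> (P <-> (P <-> Q)) = 1 -> 1/6 = 1/6
No assignment yields a value below 1/6, so this is the minimum.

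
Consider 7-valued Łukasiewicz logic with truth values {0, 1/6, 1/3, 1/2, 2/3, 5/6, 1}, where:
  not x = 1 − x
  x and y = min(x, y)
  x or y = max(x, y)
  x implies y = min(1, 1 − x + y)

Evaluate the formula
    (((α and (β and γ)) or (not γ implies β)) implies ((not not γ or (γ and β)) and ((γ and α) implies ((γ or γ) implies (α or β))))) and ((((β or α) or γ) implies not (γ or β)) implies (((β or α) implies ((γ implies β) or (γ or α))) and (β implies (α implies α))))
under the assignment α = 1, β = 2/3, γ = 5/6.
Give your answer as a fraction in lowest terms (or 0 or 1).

β and γ = 2/3 and 5/6 = 2/3
α and (β and γ) = 1 and 2/3 = 2/3
not γ = not 5/6 = 1/6
not γ implies β = 1/6 implies 2/3 = 1
(α and (β and γ)) or (not γ implies β) = 2/3 or 1 = 1
not γ = not 5/6 = 1/6
not not γ = not 1/6 = 5/6
γ and β = 5/6 and 2/3 = 2/3
not not γ or (γ and β) = 5/6 or 2/3 = 5/6
γ and α = 5/6 and 1 = 5/6
γ or γ = 5/6 or 5/6 = 5/6
α or β = 1 or 2/3 = 1
(γ or γ) implies (α or β) = 5/6 implies 1 = 1
(γ and α) implies ((γ or γ) implies (α or β)) = 5/6 implies 1 = 1
(not not γ or (γ and β)) and ((γ and α) implies ((γ or γ) implies (α or β))) = 5/6 and 1 = 5/6
((α and (β and γ)) or (not γ implies β)) implies ((not not γ or (γ and β)) and ((γ and α) implies ((γ or γ) implies (α or β)))) = 1 implies 5/6 = 5/6
β or α = 2/3 or 1 = 1
(β or α) or γ = 1 or 5/6 = 1
γ or β = 5/6 or 2/3 = 5/6
not (γ or β) = not 5/6 = 1/6
((β or α) or γ) implies not (γ or β) = 1 implies 1/6 = 1/6
β or α = 2/3 or 1 = 1
γ implies β = 5/6 implies 2/3 = 5/6
γ or α = 5/6 or 1 = 1
(γ implies β) or (γ or α) = 5/6 or 1 = 1
(β or α) implies ((γ implies β) or (γ or α)) = 1 implies 1 = 1
α implies α = 1 implies 1 = 1
β implies (α implies α) = 2/3 implies 1 = 1
((β or α) implies ((γ implies β) or (γ or α))) and (β implies (α implies α)) = 1 and 1 = 1
(((β or α) or γ) implies not (γ or β)) implies (((β or α) implies ((γ implies β) or (γ or α))) and (β implies (α implies α))) = 1/6 implies 1 = 1
(((α and (β and γ)) or (not γ implies β)) implies ((not not γ or (γ and β)) and ((γ and α) implies ((γ or γ) implies (α or β))))) and ((((β or α) or γ) implies not (γ or β)) implies (((β or α) implies ((γ implies β) or (γ or α))) and (β implies (α implies α)))) = 5/6 and 1 = 5/6

5/6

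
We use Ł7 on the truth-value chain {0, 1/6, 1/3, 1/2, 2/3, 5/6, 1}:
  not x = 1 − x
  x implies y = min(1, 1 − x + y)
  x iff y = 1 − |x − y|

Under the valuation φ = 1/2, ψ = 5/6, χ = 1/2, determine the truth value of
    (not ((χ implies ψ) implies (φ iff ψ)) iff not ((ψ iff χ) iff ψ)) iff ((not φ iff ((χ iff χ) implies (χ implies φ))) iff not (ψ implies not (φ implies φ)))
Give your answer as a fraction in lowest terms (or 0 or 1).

χ implies ψ = 1/2 implies 5/6 = 1
φ iff ψ = 1/2 iff 5/6 = 2/3
(χ implies ψ) implies (φ iff ψ) = 1 implies 2/3 = 2/3
not ((χ implies ψ) implies (φ iff ψ)) = not 2/3 = 1/3
ψ iff χ = 5/6 iff 1/2 = 2/3
(ψ iff χ) iff ψ = 2/3 iff 5/6 = 5/6
not ((ψ iff χ) iff ψ) = not 5/6 = 1/6
not ((χ implies ψ) implies (φ iff ψ)) iff not ((ψ iff χ) iff ψ) = 1/3 iff 1/6 = 5/6
not φ = not 1/2 = 1/2
χ iff χ = 1/2 iff 1/2 = 1
χ implies φ = 1/2 implies 1/2 = 1
(χ iff χ) implies (χ implies φ) = 1 implies 1 = 1
not φ iff ((χ iff χ) implies (χ implies φ)) = 1/2 iff 1 = 1/2
φ implies φ = 1/2 implies 1/2 = 1
not (φ implies φ) = not 1 = 0
ψ implies not (φ implies φ) = 5/6 implies 0 = 1/6
not (ψ implies not (φ implies φ)) = not 1/6 = 5/6
(not φ iff ((χ iff χ) implies (χ implies φ))) iff not (ψ implies not (φ implies φ)) = 1/2 iff 5/6 = 2/3
(not ((χ implies ψ) implies (φ iff ψ)) iff not ((ψ iff χ) iff ψ)) iff ((not φ iff ((χ iff χ) implies (χ implies φ))) iff not (ψ implies not (φ implies φ))) = 5/6 iff 2/3 = 5/6

5/6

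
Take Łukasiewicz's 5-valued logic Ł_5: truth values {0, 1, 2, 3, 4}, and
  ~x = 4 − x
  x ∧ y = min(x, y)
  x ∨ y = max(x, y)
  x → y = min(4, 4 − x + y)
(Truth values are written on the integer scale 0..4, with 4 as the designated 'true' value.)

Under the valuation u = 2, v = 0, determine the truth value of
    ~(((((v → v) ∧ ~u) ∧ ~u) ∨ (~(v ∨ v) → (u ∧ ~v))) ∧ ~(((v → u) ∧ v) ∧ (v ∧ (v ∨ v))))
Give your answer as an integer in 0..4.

v → v = 0 → 0 = 4
~u = ~2 = 2
(v → v) ∧ ~u = 4 ∧ 2 = 2
~u = ~2 = 2
((v → v) ∧ ~u) ∧ ~u = 2 ∧ 2 = 2
v ∨ v = 0 ∨ 0 = 0
~(v ∨ v) = ~0 = 4
~v = ~0 = 4
u ∧ ~v = 2 ∧ 4 = 2
~(v ∨ v) → (u ∧ ~v) = 4 → 2 = 2
(((v → v) ∧ ~u) ∧ ~u) ∨ (~(v ∨ v) → (u ∧ ~v)) = 2 ∨ 2 = 2
v → u = 0 → 2 = 4
(v → u) ∧ v = 4 ∧ 0 = 0
v ∨ v = 0 ∨ 0 = 0
v ∧ (v ∨ v) = 0 ∧ 0 = 0
((v → u) ∧ v) ∧ (v ∧ (v ∨ v)) = 0 ∧ 0 = 0
~(((v → u) ∧ v) ∧ (v ∧ (v ∨ v))) = ~0 = 4
((((v → v) ∧ ~u) ∧ ~u) ∨ (~(v ∨ v) → (u ∧ ~v))) ∧ ~(((v → u) ∧ v) ∧ (v ∧ (v ∨ v))) = 2 ∧ 4 = 2
~(((((v → v) ∧ ~u) ∧ ~u) ∨ (~(v ∨ v) → (u ∧ ~v))) ∧ ~(((v → u) ∧ v) ∧ (v ∧ (v ∨ v)))) = ~2 = 2

2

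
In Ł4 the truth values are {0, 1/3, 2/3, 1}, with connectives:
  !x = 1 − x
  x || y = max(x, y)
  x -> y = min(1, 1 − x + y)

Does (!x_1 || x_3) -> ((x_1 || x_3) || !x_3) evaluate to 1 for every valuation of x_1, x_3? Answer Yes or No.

Counterexample: take x_1 = 0, x_3 = 1/3.
!x_1 = !0 = 1
!x_1 || x_3 = 1 || 1/3 = 1
x_1 || x_3 = 0 || 1/3 = 1/3
!x_3 = !1/3 = 2/3
(x_1 || x_3) || !x_3 = 1/3 || 2/3 = 2/3
(!x_1 || x_3) -> ((x_1 || x_3) || !x_3) = 1 -> 2/3 = 2/3
This gives 2/3 ≠ 1.

No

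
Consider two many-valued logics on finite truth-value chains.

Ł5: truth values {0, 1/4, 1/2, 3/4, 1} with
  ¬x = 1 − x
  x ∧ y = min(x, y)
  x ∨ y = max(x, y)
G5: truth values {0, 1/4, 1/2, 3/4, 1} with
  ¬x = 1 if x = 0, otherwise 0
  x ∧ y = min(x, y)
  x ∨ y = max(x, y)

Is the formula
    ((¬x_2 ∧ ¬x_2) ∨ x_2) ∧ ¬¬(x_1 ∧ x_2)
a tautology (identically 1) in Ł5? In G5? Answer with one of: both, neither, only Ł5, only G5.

In Ł5: at x_1 = 0, x_2 = 0 the value is 0 — not a tautology.
In G5: at x_1 = 0, x_2 = 0 the value is 0 — not a tautology.

neither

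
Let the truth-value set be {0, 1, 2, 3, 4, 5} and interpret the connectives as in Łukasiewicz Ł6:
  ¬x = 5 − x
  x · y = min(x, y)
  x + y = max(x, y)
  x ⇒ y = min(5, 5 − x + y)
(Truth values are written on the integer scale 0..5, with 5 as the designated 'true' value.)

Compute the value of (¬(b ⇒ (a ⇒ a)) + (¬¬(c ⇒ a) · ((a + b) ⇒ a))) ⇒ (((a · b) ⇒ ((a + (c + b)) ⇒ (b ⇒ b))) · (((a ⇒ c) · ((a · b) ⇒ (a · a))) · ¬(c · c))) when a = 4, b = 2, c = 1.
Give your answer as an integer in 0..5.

a ⇒ a = 4 ⇒ 4 = 5
b ⇒ (a ⇒ a) = 2 ⇒ 5 = 5
¬(b ⇒ (a ⇒ a)) = ¬5 = 0
c ⇒ a = 1 ⇒ 4 = 5
¬(c ⇒ a) = ¬5 = 0
¬¬(c ⇒ a) = ¬0 = 5
a + b = 4 + 2 = 4
(a + b) ⇒ a = 4 ⇒ 4 = 5
¬¬(c ⇒ a) · ((a + b) ⇒ a) = 5 · 5 = 5
¬(b ⇒ (a ⇒ a)) + (¬¬(c ⇒ a) · ((a + b) ⇒ a)) = 0 + 5 = 5
a · b = 4 · 2 = 2
c + b = 1 + 2 = 2
a + (c + b) = 4 + 2 = 4
b ⇒ b = 2 ⇒ 2 = 5
(a + (c + b)) ⇒ (b ⇒ b) = 4 ⇒ 5 = 5
(a · b) ⇒ ((a + (c + b)) ⇒ (b ⇒ b)) = 2 ⇒ 5 = 5
a ⇒ c = 4 ⇒ 1 = 2
a · b = 4 · 2 = 2
a · a = 4 · 4 = 4
(a · b) ⇒ (a · a) = 2 ⇒ 4 = 5
(a ⇒ c) · ((a · b) ⇒ (a · a)) = 2 · 5 = 2
c · c = 1 · 1 = 1
¬(c · c) = ¬1 = 4
((a ⇒ c) · ((a · b) ⇒ (a · a))) · ¬(c · c) = 2 · 4 = 2
((a · b) ⇒ ((a + (c + b)) ⇒ (b ⇒ b))) · (((a ⇒ c) · ((a · b) ⇒ (a · a))) · ¬(c · c)) = 5 · 2 = 2
(¬(b ⇒ (a ⇒ a)) + (¬¬(c ⇒ a) · ((a + b) ⇒ a))) ⇒ (((a · b) ⇒ ((a + (c + b)) ⇒ (b ⇒ b))) · (((a ⇒ c) · ((a · b) ⇒ (a · a))) · ¬(c · c))) = 5 ⇒ 2 = 2

2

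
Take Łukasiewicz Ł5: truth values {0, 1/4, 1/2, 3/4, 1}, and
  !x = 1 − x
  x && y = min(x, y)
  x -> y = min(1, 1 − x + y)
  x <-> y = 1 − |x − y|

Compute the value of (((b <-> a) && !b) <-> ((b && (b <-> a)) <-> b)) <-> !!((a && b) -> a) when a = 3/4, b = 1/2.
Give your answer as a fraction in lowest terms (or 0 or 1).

b <-> a = 1/2 <-> 3/4 = 3/4
!b = !1/2 = 1/2
(b <-> a) && !b = 3/4 && 1/2 = 1/2
b <-> a = 1/2 <-> 3/4 = 3/4
b && (b <-> a) = 1/2 && 3/4 = 1/2
(b && (b <-> a)) <-> b = 1/2 <-> 1/2 = 1
((b <-> a) && !b) <-> ((b && (b <-> a)) <-> b) = 1/2 <-> 1 = 1/2
a && b = 3/4 && 1/2 = 1/2
(a && b) -> a = 1/2 -> 3/4 = 1
!((a && b) -> a) = !1 = 0
!!((a && b) -> a) = !0 = 1
(((b <-> a) && !b) <-> ((b && (b <-> a)) <-> b)) <-> !!((a && b) -> a) = 1/2 <-> 1 = 1/2

1/2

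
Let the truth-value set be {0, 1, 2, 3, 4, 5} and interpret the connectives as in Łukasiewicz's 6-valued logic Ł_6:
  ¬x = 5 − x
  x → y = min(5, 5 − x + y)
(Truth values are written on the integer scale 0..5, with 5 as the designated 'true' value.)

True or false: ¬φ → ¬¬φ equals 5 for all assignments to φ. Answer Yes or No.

No

Counterexample: take φ = 0.
¬φ = ¬0 = 5
¬φ = ¬0 = 5
¬¬φ = ¬5 = 0
¬φ → ¬¬φ = 5 → 0 = 0
This gives 0 ≠ 5.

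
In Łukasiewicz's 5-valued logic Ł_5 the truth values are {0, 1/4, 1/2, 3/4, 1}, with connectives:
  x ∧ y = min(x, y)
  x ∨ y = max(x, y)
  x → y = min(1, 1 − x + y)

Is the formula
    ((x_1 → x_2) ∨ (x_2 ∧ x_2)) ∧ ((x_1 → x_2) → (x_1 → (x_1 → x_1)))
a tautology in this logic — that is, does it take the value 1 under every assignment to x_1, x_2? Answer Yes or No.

Counterexample: take x_1 = 1/4, x_2 = 0.
x_1 → x_2 = 1/4 → 0 = 3/4
x_2 ∧ x_2 = 0 ∧ 0 = 0
(x_1 → x_2) ∨ (x_2 ∧ x_2) = 3/4 ∨ 0 = 3/4
x_1 → x_2 = 1/4 → 0 = 3/4
x_1 → x_1 = 1/4 → 1/4 = 1
x_1 → (x_1 → x_1) = 1/4 → 1 = 1
(x_1 → x_2) → (x_1 → (x_1 → x_1)) = 3/4 → 1 = 1
((x_1 → x_2) ∨ (x_2 ∧ x_2)) ∧ ((x_1 → x_2) → (x_1 → (x_1 → x_1))) = 3/4 ∧ 1 = 3/4
This gives 3/4 ≠ 1.

No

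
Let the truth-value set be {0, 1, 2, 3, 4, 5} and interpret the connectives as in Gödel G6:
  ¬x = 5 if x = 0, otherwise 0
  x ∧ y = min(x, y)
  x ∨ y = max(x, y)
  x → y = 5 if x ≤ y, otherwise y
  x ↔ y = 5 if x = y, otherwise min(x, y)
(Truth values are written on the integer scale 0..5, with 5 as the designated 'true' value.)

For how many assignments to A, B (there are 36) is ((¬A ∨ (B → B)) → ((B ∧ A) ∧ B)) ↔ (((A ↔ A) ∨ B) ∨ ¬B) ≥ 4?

value 5: 1 assignment (counts)
value 4: 3 assignments (counts)
value 3: 5 assignments
value 2: 7 assignments
value 1: 9 assignments
value 0: 11 assignments
So 4 of the 36 assignments meet the threshold.

4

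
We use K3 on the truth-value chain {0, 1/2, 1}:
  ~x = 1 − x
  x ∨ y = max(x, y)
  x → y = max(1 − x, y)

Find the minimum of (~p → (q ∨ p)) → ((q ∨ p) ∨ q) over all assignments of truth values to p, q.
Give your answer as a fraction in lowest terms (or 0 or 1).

1/2

Take p = 0, q = 1/2:
~p = ~0 = 1
q ∨ p = 1/2 ∨ 0 = 1/2
~p → (q ∨ p) = 1 → 1/2 = 1/2
q ∨ p = 1/2 ∨ 0 = 1/2
(q ∨ p) ∨ q = 1/2 ∨ 1/2 = 1/2
(~p → (q ∨ p)) → ((q ∨ p) ∨ q) = 1/2 → 1/2 = 1/2
No assignment yields a value below 1/2, so this is the minimum.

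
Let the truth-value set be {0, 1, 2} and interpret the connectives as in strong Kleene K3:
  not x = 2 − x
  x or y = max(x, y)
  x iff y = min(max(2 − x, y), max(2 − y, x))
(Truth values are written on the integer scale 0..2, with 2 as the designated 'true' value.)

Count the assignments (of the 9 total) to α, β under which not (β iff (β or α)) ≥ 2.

α = 0, β = 0 ↦ 0  <
α = 0, β = 1 ↦ 1  <
α = 0, β = 2 ↦ 0  <
α = 1, β = 0 ↦ 1  <
α = 1, β = 1 ↦ 1  <
α = 1, β = 2 ↦ 0  <
α = 2, β = 0 ↦ 2  ≥
α = 2, β = 1 ↦ 1  <
α = 2, β = 2 ↦ 0  <
So 1 of the 9 assignments meets the threshold.

1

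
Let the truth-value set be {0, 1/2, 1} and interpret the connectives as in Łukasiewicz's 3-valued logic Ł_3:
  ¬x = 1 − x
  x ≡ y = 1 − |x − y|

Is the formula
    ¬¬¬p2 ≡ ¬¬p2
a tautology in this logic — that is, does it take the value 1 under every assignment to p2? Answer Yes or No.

Counterexample: take p2 = 0.
¬p2 = ¬0 = 1
¬¬p2 = ¬1 = 0
¬¬¬p2 = ¬0 = 1
¬p2 = ¬0 = 1
¬¬p2 = ¬1 = 0
¬¬¬p2 ≡ ¬¬p2 = 1 ≡ 0 = 0
This gives 0 ≠ 1.

No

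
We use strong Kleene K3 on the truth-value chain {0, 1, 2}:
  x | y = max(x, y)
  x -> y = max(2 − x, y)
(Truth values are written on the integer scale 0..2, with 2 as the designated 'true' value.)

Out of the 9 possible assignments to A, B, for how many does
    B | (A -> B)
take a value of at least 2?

5

A = 0, B = 0 ↦ 2  ≥
A = 0, B = 1 ↦ 2  ≥
A = 0, B = 2 ↦ 2  ≥
A = 1, B = 0 ↦ 1  <
A = 1, B = 1 ↦ 1  <
A = 1, B = 2 ↦ 2  ≥
A = 2, B = 0 ↦ 0  <
A = 2, B = 1 ↦ 1  <
A = 2, B = 2 ↦ 2  ≥
So 5 of the 9 assignments meet the threshold.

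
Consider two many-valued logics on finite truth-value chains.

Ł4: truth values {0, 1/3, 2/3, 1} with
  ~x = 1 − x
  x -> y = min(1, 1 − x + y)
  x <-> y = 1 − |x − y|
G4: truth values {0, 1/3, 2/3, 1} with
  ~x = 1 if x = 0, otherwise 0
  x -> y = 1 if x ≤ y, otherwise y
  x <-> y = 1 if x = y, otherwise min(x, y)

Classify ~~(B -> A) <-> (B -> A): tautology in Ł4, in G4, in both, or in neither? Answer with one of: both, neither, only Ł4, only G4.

only Ł4

In Ł4: every assignment gives 1 — tautology.
In G4: at A = 1/3, B = 2/3 the value is 1/3 — not a tautology.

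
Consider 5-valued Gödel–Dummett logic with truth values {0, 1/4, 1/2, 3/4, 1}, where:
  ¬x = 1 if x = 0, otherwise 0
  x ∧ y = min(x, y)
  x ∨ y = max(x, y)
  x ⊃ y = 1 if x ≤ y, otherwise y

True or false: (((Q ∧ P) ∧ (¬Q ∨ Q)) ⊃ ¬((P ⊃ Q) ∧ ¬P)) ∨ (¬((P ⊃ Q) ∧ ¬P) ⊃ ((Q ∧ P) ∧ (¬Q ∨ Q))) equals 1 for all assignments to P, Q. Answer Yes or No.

Yes

At P = 3/4, Q = 1, for instance:
Q ∧ P = 1 ∧ 3/4 = 3/4
¬Q = ¬1 = 0
¬Q ∨ Q = 0 ∨ 1 = 1
(Q ∧ P) ∧ (¬Q ∨ Q) = 3/4 ∧ 1 = 3/4
P ⊃ Q = 3/4 ⊃ 1 = 1
¬P = ¬3/4 = 0
(P ⊃ Q) ∧ ¬P = 1 ∧ 0 = 0
¬((P ⊃ Q) ∧ ¬P) = ¬0 = 1
((Q ∧ P) ∧ (¬Q ∨ Q)) ⊃ ¬((P ⊃ Q) ∧ ¬P) = 3/4 ⊃ 1 = 1
¬((P ⊃ Q) ∧ ¬P) ⊃ ((Q ∧ P) ∧ (¬Q ∨ Q)) = 1 ⊃ 3/4 = 3/4
(((Q ∧ P) ∧ (¬Q ∨ Q)) ⊃ ¬((P ⊃ Q) ∧ ¬P)) ∨ (¬((P ⊃ Q) ∧ ¬P) ⊃ ((Q ∧ P) ∧ (¬Q ∨ Q))) = 1 ∨ 3/4 = 1
and checking the remaining 24 assignments likewise gives ≥ 1 in every case.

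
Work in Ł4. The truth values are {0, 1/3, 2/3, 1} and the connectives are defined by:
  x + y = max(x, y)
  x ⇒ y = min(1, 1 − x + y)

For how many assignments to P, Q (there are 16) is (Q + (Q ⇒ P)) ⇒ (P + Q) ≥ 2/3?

P = 0, Q = 0 ↦ 0  <
P = 0, Q = 1/3 ↦ 2/3  ≥
P = 0, Q = 2/3 ↦ 1  ≥
P = 0, Q = 1 ↦ 1  ≥
P = 1/3, Q = 0 ↦ 1/3  <
P = 1/3, Q = 1/3 ↦ 1/3  <
P = 1/3, Q = 2/3 ↦ 1  ≥
P = 1/3, Q = 1 ↦ 1  ≥
P = 2/3, Q = 0 ↦ 2/3  ≥
P = 2/3, Q = 1/3 ↦ 2/3  ≥
P = 2/3, Q = 2/3 ↦ 2/3  ≥
P = 2/3, Q = 1 ↦ 1  ≥
P = 1, Q = 0 ↦ 1  ≥
P = 1, Q = 1/3 ↦ 1  ≥
P = 1, Q = 2/3 ↦ 1  ≥
P = 1, Q = 1 ↦ 1  ≥
So 13 of the 16 assignments meet the threshold.

13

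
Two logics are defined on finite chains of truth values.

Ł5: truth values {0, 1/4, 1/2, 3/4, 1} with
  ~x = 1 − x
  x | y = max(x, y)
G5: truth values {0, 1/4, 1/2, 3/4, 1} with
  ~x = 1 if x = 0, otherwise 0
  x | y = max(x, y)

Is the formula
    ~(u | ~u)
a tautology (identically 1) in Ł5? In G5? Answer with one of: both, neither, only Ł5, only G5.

In Ł5: at u = 0 the value is 0 — not a tautology.
In G5: at u = 0 the value is 0 — not a tautology.

neither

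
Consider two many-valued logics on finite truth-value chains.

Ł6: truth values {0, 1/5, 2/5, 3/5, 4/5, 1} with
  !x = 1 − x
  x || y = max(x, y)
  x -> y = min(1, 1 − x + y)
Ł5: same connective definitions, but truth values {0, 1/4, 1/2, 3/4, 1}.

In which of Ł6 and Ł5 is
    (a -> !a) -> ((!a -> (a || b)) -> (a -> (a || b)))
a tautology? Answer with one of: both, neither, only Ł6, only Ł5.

both

In Ł6: every assignment gives 1 — tautology.
In Ł5: every assignment gives 1 — tautology.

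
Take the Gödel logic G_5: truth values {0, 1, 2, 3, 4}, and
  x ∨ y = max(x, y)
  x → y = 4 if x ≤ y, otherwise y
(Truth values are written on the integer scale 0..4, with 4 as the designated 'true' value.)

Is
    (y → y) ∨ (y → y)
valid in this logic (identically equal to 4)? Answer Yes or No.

Yes

y = 0 ↦ 4
y = 1 ↦ 4
y = 2 ↦ 4
y = 3 ↦ 4
y = 4 ↦ 4
Every assignment gives a value ≥ 4.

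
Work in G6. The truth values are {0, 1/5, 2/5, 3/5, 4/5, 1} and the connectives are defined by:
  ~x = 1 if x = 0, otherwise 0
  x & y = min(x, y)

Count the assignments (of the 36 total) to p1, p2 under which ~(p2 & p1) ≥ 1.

value 1: 11 assignments (counts)
value 0: 25 assignments
So 11 of the 36 assignments meet the threshold.

11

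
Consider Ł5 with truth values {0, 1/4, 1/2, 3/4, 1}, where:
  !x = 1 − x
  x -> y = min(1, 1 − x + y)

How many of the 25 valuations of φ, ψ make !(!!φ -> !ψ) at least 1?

1

value 1: 1 assignment (counts)
value 3/4: 2 assignments
value 1/2: 3 assignments
value 1/4: 4 assignments
value 0: 15 assignments
So 1 of the 25 assignments meets the threshold.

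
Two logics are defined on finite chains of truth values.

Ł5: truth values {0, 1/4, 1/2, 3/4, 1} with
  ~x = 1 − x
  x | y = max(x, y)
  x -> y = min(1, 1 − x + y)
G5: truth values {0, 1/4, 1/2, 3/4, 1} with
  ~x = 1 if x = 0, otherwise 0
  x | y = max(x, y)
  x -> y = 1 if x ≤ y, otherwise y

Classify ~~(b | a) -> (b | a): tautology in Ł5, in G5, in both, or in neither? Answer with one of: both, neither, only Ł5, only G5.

only Ł5

In Ł5: every assignment gives 1 — tautology.
In G5: at a = 0, b = 1/4 the value is 1/4 — not a tautology.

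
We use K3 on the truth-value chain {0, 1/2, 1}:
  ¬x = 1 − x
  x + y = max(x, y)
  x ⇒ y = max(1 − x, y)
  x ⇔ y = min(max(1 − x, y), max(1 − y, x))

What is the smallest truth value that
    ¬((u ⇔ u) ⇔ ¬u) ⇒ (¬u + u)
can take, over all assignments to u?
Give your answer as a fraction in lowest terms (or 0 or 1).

1/2

Take u = 1/2:
u ⇔ u = 1/2 ⇔ 1/2 = 1/2
¬u = ¬1/2 = 1/2
(u ⇔ u) ⇔ ¬u = 1/2 ⇔ 1/2 = 1/2
¬((u ⇔ u) ⇔ ¬u) = ¬1/2 = 1/2
¬u = ¬1/2 = 1/2
¬u + u = 1/2 + 1/2 = 1/2
¬((u ⇔ u) ⇔ ¬u) ⇒ (¬u + u) = 1/2 ⇒ 1/2 = 1/2
No assignment yields a value below 1/2, so this is the minimum.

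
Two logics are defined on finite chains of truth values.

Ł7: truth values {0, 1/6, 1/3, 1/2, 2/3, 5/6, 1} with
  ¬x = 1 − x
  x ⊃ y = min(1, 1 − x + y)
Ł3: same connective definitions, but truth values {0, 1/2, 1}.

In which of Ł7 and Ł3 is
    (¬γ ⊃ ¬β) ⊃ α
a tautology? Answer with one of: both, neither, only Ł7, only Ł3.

neither

In Ł7: at α = 0, β = 0, γ = 0 the value is 0 — not a tautology.
In Ł3: at α = 0, β = 0, γ = 0 the value is 0 — not a tautology.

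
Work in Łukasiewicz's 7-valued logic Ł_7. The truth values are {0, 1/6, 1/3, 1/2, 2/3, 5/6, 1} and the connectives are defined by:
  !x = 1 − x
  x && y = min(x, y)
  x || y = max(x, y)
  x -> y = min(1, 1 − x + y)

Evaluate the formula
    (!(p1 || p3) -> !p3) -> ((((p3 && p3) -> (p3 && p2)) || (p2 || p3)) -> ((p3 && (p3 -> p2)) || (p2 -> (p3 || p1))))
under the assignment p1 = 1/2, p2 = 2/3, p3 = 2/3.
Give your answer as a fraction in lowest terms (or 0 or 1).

p1 || p3 = 1/2 || 2/3 = 2/3
!(p1 || p3) = !2/3 = 1/3
!p3 = !2/3 = 1/3
!(p1 || p3) -> !p3 = 1/3 -> 1/3 = 1
p3 && p3 = 2/3 && 2/3 = 2/3
p3 && p2 = 2/3 && 2/3 = 2/3
(p3 && p3) -> (p3 && p2) = 2/3 -> 2/3 = 1
p2 || p3 = 2/3 || 2/3 = 2/3
((p3 && p3) -> (p3 && p2)) || (p2 || p3) = 1 || 2/3 = 1
p3 -> p2 = 2/3 -> 2/3 = 1
p3 && (p3 -> p2) = 2/3 && 1 = 2/3
p3 || p1 = 2/3 || 1/2 = 2/3
p2 -> (p3 || p1) = 2/3 -> 2/3 = 1
(p3 && (p3 -> p2)) || (p2 -> (p3 || p1)) = 2/3 || 1 = 1
(((p3 && p3) -> (p3 && p2)) || (p2 || p3)) -> ((p3 && (p3 -> p2)) || (p2 -> (p3 || p1))) = 1 -> 1 = 1
(!(p1 || p3) -> !p3) -> ((((p3 && p3) -> (p3 && p2)) || (p2 || p3)) -> ((p3 && (p3 -> p2)) || (p2 -> (p3 || p1)))) = 1 -> 1 = 1

1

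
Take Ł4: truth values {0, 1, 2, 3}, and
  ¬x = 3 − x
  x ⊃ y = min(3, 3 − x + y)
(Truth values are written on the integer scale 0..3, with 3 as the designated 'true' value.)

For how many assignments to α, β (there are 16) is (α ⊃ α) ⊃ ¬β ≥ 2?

α = 0, β = 0 ↦ 3  ≥
α = 0, β = 1 ↦ 2  ≥
α = 0, β = 2 ↦ 1  <
α = 0, β = 3 ↦ 0  <
α = 1, β = 0 ↦ 3  ≥
α = 1, β = 1 ↦ 2  ≥
α = 1, β = 2 ↦ 1  <
α = 1, β = 3 ↦ 0  <
α = 2, β = 0 ↦ 3  ≥
α = 2, β = 1 ↦ 2  ≥
α = 2, β = 2 ↦ 1  <
α = 2, β = 3 ↦ 0  <
α = 3, β = 0 ↦ 3  ≥
α = 3, β = 1 ↦ 2  ≥
α = 3, β = 2 ↦ 1  <
α = 3, β = 3 ↦ 0  <
So 8 of the 16 assignments meet the threshold.

8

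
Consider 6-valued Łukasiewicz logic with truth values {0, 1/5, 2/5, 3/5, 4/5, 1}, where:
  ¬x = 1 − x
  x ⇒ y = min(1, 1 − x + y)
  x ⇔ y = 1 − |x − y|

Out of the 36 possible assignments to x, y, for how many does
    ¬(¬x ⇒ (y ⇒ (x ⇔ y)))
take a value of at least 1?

1

value 1: 1 assignment (counts)
value 3/5: 2 assignments
value 1/5: 3 assignments
value 0: 30 assignments
So 1 of the 36 assignments meets the threshold.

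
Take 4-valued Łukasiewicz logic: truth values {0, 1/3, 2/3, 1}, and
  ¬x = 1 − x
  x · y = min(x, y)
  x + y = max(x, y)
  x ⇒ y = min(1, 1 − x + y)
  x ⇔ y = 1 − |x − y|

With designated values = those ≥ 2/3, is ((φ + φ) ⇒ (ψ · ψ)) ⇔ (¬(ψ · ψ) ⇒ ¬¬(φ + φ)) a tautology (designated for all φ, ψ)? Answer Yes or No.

Counterexample: take φ = 0, ψ = 0.
φ + φ = 0 + 0 = 0
ψ · ψ = 0 · 0 = 0
(φ + φ) ⇒ (ψ · ψ) = 0 ⇒ 0 = 1
ψ · ψ = 0 · 0 = 0
¬(ψ · ψ) = ¬0 = 1
φ + φ = 0 + 0 = 0
¬(φ + φ) = ¬0 = 1
¬¬(φ + φ) = ¬1 = 0
¬(ψ · ψ) ⇒ ¬¬(φ + φ) = 1 ⇒ 0 = 0
((φ + φ) ⇒ (ψ · ψ)) ⇔ (¬(ψ · ψ) ⇒ ¬¬(φ + φ)) = 1 ⇔ 0 = 0
This gives 0, which is below 2/3.

No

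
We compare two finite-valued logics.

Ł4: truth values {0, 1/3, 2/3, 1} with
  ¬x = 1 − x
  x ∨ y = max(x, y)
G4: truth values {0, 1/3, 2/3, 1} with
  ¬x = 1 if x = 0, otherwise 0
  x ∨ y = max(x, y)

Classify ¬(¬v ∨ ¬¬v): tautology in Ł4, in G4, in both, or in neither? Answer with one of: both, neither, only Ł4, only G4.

neither

In Ł4: at v = 0 the value is 0 — not a tautology.
In G4: at v = 0 the value is 0 — not a tautology.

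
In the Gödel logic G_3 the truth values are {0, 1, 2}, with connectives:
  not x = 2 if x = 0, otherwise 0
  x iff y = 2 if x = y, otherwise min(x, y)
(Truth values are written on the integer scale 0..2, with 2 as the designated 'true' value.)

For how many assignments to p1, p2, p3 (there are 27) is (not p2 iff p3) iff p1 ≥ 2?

value 2: 9 assignments (counts)
value 1: 4 assignments
value 0: 14 assignments
So 9 of the 27 assignments meet the threshold.

9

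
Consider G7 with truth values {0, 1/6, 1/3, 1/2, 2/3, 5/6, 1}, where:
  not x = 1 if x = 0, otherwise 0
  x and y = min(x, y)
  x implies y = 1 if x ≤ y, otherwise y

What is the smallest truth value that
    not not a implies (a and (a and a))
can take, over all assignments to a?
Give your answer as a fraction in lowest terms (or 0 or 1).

1/6

Take a = 1/6:
not a = not 1/6 = 0
not not a = not 0 = 1
a and a = 1/6 and 1/6 = 1/6
a and (a and a) = 1/6 and 1/6 = 1/6
not not a implies (a and (a and a)) = 1 implies 1/6 = 1/6
No assignment yields a value below 1/6, so this is the minimum.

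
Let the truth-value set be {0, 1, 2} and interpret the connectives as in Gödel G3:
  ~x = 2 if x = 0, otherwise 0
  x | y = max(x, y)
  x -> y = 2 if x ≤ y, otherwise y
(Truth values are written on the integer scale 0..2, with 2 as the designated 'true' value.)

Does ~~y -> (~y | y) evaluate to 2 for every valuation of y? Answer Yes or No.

No

Counterexample: take y = 1.
~y = ~1 = 0
~~y = ~0 = 2
~y = ~1 = 0
~y | y = 0 | 1 = 1
~~y -> (~y | y) = 2 -> 1 = 1
This gives 1 ≠ 2.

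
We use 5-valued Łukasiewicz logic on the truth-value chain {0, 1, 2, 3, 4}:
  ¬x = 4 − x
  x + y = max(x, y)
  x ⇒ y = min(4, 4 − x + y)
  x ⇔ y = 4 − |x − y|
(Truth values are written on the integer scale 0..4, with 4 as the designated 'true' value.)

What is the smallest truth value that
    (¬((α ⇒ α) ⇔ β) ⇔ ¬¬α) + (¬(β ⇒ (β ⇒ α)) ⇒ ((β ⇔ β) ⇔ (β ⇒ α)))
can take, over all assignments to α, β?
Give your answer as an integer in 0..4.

3

Take α = 0, β = 3:
α ⇒ α = 0 ⇒ 0 = 4
(α ⇒ α) ⇔ β = 4 ⇔ 3 = 3
¬((α ⇒ α) ⇔ β) = ¬3 = 1
¬α = ¬0 = 4
¬¬α = ¬4 = 0
¬((α ⇒ α) ⇔ β) ⇔ ¬¬α = 1 ⇔ 0 = 3
β ⇒ α = 3 ⇒ 0 = 1
β ⇒ (β ⇒ α) = 3 ⇒ 1 = 2
¬(β ⇒ (β ⇒ α)) = ¬2 = 2
β ⇔ β = 3 ⇔ 3 = 4
β ⇒ α = 3 ⇒ 0 = 1
(β ⇔ β) ⇔ (β ⇒ α) = 4 ⇔ 1 = 1
¬(β ⇒ (β ⇒ α)) ⇒ ((β ⇔ β) ⇔ (β ⇒ α)) = 2 ⇒ 1 = 3
(¬((α ⇒ α) ⇔ β) ⇔ ¬¬α) + (¬(β ⇒ (β ⇒ α)) ⇒ ((β ⇔ β) ⇔ (β ⇒ α))) = 3 + 3 = 3
No assignment yields a value below 3, so this is the minimum.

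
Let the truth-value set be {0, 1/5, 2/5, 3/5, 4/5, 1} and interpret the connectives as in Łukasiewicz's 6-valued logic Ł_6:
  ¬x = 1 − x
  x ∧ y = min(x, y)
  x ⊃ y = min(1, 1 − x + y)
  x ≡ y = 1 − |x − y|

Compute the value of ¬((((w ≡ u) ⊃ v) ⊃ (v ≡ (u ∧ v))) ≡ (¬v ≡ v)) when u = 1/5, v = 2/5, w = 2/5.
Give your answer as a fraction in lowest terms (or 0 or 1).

w ≡ u = 2/5 ≡ 1/5 = 4/5
(w ≡ u) ⊃ v = 4/5 ⊃ 2/5 = 3/5
u ∧ v = 1/5 ∧ 2/5 = 1/5
v ≡ (u ∧ v) = 2/5 ≡ 1/5 = 4/5
((w ≡ u) ⊃ v) ⊃ (v ≡ (u ∧ v)) = 3/5 ⊃ 4/5 = 1
¬v = ¬2/5 = 3/5
¬v ≡ v = 3/5 ≡ 2/5 = 4/5
(((w ≡ u) ⊃ v) ⊃ (v ≡ (u ∧ v))) ≡ (¬v ≡ v) = 1 ≡ 4/5 = 4/5
¬((((w ≡ u) ⊃ v) ⊃ (v ≡ (u ∧ v))) ≡ (¬v ≡ v)) = ¬4/5 = 1/5

1/5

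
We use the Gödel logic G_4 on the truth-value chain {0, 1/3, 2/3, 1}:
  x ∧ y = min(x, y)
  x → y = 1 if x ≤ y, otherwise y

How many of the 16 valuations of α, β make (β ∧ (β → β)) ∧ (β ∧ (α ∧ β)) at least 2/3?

4

α = 0, β = 0 ↦ 0  <
α = 0, β = 1/3 ↦ 0  <
α = 0, β = 2/3 ↦ 0  <
α = 0, β = 1 ↦ 0  <
α = 1/3, β = 0 ↦ 0  <
α = 1/3, β = 1/3 ↦ 1/3  <
α = 1/3, β = 2/3 ↦ 1/3  <
α = 1/3, β = 1 ↦ 1/3  <
α = 2/3, β = 0 ↦ 0  <
α = 2/3, β = 1/3 ↦ 1/3  <
α = 2/3, β = 2/3 ↦ 2/3  ≥
α = 2/3, β = 1 ↦ 2/3  ≥
α = 1, β = 0 ↦ 0  <
α = 1, β = 1/3 ↦ 1/3  <
α = 1, β = 2/3 ↦ 2/3  ≥
α = 1, β = 1 ↦ 1  ≥
So 4 of the 16 assignments meet the threshold.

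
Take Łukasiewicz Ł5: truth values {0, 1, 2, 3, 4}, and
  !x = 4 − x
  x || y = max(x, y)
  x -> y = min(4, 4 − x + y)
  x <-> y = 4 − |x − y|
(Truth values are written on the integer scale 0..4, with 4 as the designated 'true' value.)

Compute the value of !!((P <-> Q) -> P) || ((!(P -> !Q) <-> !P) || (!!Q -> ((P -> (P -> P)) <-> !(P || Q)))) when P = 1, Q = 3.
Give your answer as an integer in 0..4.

P <-> Q = 1 <-> 3 = 2
(P <-> Q) -> P = 2 -> 1 = 3
!((P <-> Q) -> P) = !3 = 1
!!((P <-> Q) -> P) = !1 = 3
!Q = !3 = 1
P -> !Q = 1 -> 1 = 4
!(P -> !Q) = !4 = 0
!P = !1 = 3
!(P -> !Q) <-> !P = 0 <-> 3 = 1
!Q = !3 = 1
!!Q = !1 = 3
P -> P = 1 -> 1 = 4
P -> (P -> P) = 1 -> 4 = 4
P || Q = 1 || 3 = 3
!(P || Q) = !3 = 1
(P -> (P -> P)) <-> !(P || Q) = 4 <-> 1 = 1
!!Q -> ((P -> (P -> P)) <-> !(P || Q)) = 3 -> 1 = 2
(!(P -> !Q) <-> !P) || (!!Q -> ((P -> (P -> P)) <-> !(P || Q))) = 1 || 2 = 2
!!((P <-> Q) -> P) || ((!(P -> !Q) <-> !P) || (!!Q -> ((P -> (P -> P)) <-> !(P || Q)))) = 3 || 2 = 3

3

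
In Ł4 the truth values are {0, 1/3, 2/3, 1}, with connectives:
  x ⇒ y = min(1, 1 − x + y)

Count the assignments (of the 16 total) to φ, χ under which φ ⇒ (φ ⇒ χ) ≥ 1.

12

φ = 0, χ = 0 ↦ 1  ≥
φ = 0, χ = 1/3 ↦ 1  ≥
φ = 0, χ = 2/3 ↦ 1  ≥
φ = 0, χ = 1 ↦ 1  ≥
φ = 1/3, χ = 0 ↦ 1  ≥
φ = 1/3, χ = 1/3 ↦ 1  ≥
φ = 1/3, χ = 2/3 ↦ 1  ≥
φ = 1/3, χ = 1 ↦ 1  ≥
φ = 2/3, χ = 0 ↦ 2/3  <
φ = 2/3, χ = 1/3 ↦ 1  ≥
φ = 2/3, χ = 2/3 ↦ 1  ≥
φ = 2/3, χ = 1 ↦ 1  ≥
φ = 1, χ = 0 ↦ 0  <
φ = 1, χ = 1/3 ↦ 1/3  <
φ = 1, χ = 2/3 ↦ 2/3  <
φ = 1, χ = 1 ↦ 1  ≥
So 12 of the 16 assignments meet the threshold.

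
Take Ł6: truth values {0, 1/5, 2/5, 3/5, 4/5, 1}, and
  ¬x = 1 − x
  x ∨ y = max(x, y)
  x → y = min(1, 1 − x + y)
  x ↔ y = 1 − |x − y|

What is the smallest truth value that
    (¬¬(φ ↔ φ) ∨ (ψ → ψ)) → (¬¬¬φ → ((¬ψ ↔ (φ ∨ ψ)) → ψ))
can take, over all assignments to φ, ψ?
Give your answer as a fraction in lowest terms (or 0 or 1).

3/5

Take φ = 0, ψ = 2/5:
φ ↔ φ = 0 ↔ 0 = 1
¬(φ ↔ φ) = ¬1 = 0
¬¬(φ ↔ φ) = ¬0 = 1
ψ → ψ = 2/5 → 2/5 = 1
¬¬(φ ↔ φ) ∨ (ψ → ψ) = 1 ∨ 1 = 1
¬φ = ¬0 = 1
¬¬φ = ¬1 = 0
¬¬¬φ = ¬0 = 1
¬ψ = ¬2/5 = 3/5
φ ∨ ψ = 0 ∨ 2/5 = 2/5
¬ψ ↔ (φ ∨ ψ) = 3/5 ↔ 2/5 = 4/5
(¬ψ ↔ (φ ∨ ψ)) → ψ = 4/5 → 2/5 = 3/5
¬¬¬φ → ((¬ψ ↔ (φ ∨ ψ)) → ψ) = 1 → 3/5 = 3/5
(¬¬(φ ↔ φ) ∨ (ψ → ψ)) → (¬¬¬φ → ((¬ψ ↔ (φ ∨ ψ)) → ψ)) = 1 → 3/5 = 3/5
No assignment yields a value below 3/5, so this is the minimum.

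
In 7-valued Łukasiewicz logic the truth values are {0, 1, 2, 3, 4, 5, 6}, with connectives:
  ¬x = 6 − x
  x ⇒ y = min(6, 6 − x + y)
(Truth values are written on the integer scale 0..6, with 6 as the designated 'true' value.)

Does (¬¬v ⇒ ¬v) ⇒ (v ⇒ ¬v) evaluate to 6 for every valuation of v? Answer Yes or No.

v = 0 ↦ 6
v = 1 ↦ 6
v = 2 ↦ 6
v = 3 ↦ 6
v = 4 ↦ 6
v = 5 ↦ 6
v = 6 ↦ 6
Every assignment gives a value ≥ 6.

Yes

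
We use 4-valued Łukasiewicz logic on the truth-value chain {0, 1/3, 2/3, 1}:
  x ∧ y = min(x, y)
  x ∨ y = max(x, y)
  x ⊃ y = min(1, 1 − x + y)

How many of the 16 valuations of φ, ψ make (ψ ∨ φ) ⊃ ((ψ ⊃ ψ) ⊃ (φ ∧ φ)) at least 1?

10

φ = 0, ψ = 0 ↦ 1  ≥
φ = 0, ψ = 1/3 ↦ 2/3  <
φ = 0, ψ = 2/3 ↦ 1/3  <
φ = 0, ψ = 1 ↦ 0  <
φ = 1/3, ψ = 0 ↦ 1  ≥
φ = 1/3, ψ = 1/3 ↦ 1  ≥
φ = 1/3, ψ = 2/3 ↦ 2/3  <
φ = 1/3, ψ = 1 ↦ 1/3  <
φ = 2/3, ψ = 0 ↦ 1  ≥
φ = 2/3, ψ = 1/3 ↦ 1  ≥
φ = 2/3, ψ = 2/3 ↦ 1  ≥
φ = 2/3, ψ = 1 ↦ 2/3  <
φ = 1, ψ = 0 ↦ 1  ≥
φ = 1, ψ = 1/3 ↦ 1  ≥
φ = 1, ψ = 2/3 ↦ 1  ≥
φ = 1, ψ = 1 ↦ 1  ≥
So 10 of the 16 assignments meet the threshold.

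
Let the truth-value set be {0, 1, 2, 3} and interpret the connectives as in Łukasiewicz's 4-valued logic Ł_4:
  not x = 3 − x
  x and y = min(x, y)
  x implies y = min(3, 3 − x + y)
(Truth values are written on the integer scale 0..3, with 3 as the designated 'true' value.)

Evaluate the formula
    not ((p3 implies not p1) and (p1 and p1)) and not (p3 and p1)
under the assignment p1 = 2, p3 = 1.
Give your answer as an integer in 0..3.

not p1 = not 2 = 1
p3 implies not p1 = 1 implies 1 = 3
p1 and p1 = 2 and 2 = 2
(p3 implies not p1) and (p1 and p1) = 3 and 2 = 2
not ((p3 implies not p1) and (p1 and p1)) = not 2 = 1
p3 and p1 = 1 and 2 = 1
not (p3 and p1) = not 1 = 2
not ((p3 implies not p1) and (p1 and p1)) and not (p3 and p1) = 1 and 2 = 1

1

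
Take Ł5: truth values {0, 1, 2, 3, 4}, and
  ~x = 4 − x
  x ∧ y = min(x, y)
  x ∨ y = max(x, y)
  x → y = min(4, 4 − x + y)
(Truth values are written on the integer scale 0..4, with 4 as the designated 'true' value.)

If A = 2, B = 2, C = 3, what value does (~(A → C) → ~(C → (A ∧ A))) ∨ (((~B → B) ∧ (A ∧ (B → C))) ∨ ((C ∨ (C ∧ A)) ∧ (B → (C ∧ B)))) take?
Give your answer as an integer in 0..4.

4

A → C = 2 → 3 = 4
~(A → C) = ~4 = 0
A ∧ A = 2 ∧ 2 = 2
C → (A ∧ A) = 3 → 2 = 3
~(C → (A ∧ A)) = ~3 = 1
~(A → C) → ~(C → (A ∧ A)) = 0 → 1 = 4
~B = ~2 = 2
~B → B = 2 → 2 = 4
B → C = 2 → 3 = 4
A ∧ (B → C) = 2 ∧ 4 = 2
(~B → B) ∧ (A ∧ (B → C)) = 4 ∧ 2 = 2
C ∧ A = 3 ∧ 2 = 2
C ∨ (C ∧ A) = 3 ∨ 2 = 3
C ∧ B = 3 ∧ 2 = 2
B → (C ∧ B) = 2 → 2 = 4
(C ∨ (C ∧ A)) ∧ (B → (C ∧ B)) = 3 ∧ 4 = 3
((~B → B) ∧ (A ∧ (B → C))) ∨ ((C ∨ (C ∧ A)) ∧ (B → (C ∧ B))) = 2 ∨ 3 = 3
(~(A → C) → ~(C → (A ∧ A))) ∨ (((~B → B) ∧ (A ∧ (B → C))) ∨ ((C ∨ (C ∧ A)) ∧ (B → (C ∧ B)))) = 4 ∨ 3 = 4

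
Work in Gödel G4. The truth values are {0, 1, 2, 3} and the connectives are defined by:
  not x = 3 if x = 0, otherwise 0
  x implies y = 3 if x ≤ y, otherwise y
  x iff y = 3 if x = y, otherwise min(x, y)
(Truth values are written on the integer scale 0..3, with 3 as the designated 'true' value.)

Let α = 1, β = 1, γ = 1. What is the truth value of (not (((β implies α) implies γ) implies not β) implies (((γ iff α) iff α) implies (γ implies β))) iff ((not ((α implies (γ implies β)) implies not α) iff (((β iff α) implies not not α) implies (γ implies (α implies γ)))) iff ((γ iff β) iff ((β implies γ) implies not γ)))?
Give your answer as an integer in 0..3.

0

β implies α = 1 implies 1 = 3
(β implies α) implies γ = 3 implies 1 = 1
not β = not 1 = 0
((β implies α) implies γ) implies not β = 1 implies 0 = 0
not (((β implies α) implies γ) implies not β) = not 0 = 3
γ iff α = 1 iff 1 = 3
(γ iff α) iff α = 3 iff 1 = 1
γ implies β = 1 implies 1 = 3
((γ iff α) iff α) implies (γ implies β) = 1 implies 3 = 3
not (((β implies α) implies γ) implies not β) implies (((γ iff α) iff α) implies (γ implies β)) = 3 implies 3 = 3
γ implies β = 1 implies 1 = 3
α implies (γ implies β) = 1 implies 3 = 3
not α = not 1 = 0
(α implies (γ implies β)) implies not α = 3 implies 0 = 0
not ((α implies (γ implies β)) implies not α) = not 0 = 3
β iff α = 1 iff 1 = 3
not α = not 1 = 0
not not α = not 0 = 3
(β iff α) implies not not α = 3 implies 3 = 3
α implies γ = 1 implies 1 = 3
γ implies (α implies γ) = 1 implies 3 = 3
((β iff α) implies not not α) implies (γ implies (α implies γ)) = 3 implies 3 = 3
not ((α implies (γ implies β)) implies not α) iff (((β iff α) implies not not α) implies (γ implies (α implies γ))) = 3 iff 3 = 3
γ iff β = 1 iff 1 = 3
β implies γ = 1 implies 1 = 3
not γ = not 1 = 0
(β implies γ) implies not γ = 3 implies 0 = 0
(γ iff β) iff ((β implies γ) implies not γ) = 3 iff 0 = 0
(not ((α implies (γ implies β)) implies not α) iff (((β iff α) implies not not α) implies (γ implies (α implies γ)))) iff ((γ iff β) iff ((β implies γ) implies not γ)) = 3 iff 0 = 0
(not (((β implies α) implies γ) implies not β) implies (((γ iff α) iff α) implies (γ implies β))) iff ((not ((α implies (γ implies β)) implies not α) iff (((β iff α) implies not not α) implies (γ implies (α implies γ)))) iff ((γ iff β) iff ((β implies γ) implies not γ))) = 3 iff 0 = 0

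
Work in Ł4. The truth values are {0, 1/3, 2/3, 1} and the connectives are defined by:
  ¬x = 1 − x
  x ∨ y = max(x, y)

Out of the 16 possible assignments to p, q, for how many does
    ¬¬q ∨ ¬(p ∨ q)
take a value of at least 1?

5

p = 0, q = 0 ↦ 1  ≥
p = 0, q = 1/3 ↦ 2/3  <
p = 0, q = 2/3 ↦ 2/3  <
p = 0, q = 1 ↦ 1  ≥
p = 1/3, q = 0 ↦ 2/3  <
p = 1/3, q = 1/3 ↦ 2/3  <
p = 1/3, q = 2/3 ↦ 2/3  <
p = 1/3, q = 1 ↦ 1  ≥
p = 2/3, q = 0 ↦ 1/3  <
p = 2/3, q = 1/3 ↦ 1/3  <
p = 2/3, q = 2/3 ↦ 2/3  <
p = 2/3, q = 1 ↦ 1  ≥
p = 1, q = 0 ↦ 0  <
p = 1, q = 1/3 ↦ 1/3  <
p = 1, q = 2/3 ↦ 2/3  <
p = 1, q = 1 ↦ 1  ≥
So 5 of the 16 assignments meet the threshold.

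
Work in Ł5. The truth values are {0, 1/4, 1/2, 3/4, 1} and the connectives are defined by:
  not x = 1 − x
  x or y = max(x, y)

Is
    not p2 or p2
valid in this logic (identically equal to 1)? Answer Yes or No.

Counterexample: take p2 = 1/4.
not p2 = not 1/4 = 3/4
not p2 or p2 = 3/4 or 1/4 = 3/4
This gives 3/4 ≠ 1.

No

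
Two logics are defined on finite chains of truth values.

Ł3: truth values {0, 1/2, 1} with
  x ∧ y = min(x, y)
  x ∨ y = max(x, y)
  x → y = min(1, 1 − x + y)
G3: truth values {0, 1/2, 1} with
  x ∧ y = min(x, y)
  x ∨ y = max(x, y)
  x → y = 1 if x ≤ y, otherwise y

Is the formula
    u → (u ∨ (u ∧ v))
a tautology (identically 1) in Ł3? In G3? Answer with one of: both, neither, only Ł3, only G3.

both

In Ł3: every assignment gives 1 — tautology.
In G3: every assignment gives 1 — tautology.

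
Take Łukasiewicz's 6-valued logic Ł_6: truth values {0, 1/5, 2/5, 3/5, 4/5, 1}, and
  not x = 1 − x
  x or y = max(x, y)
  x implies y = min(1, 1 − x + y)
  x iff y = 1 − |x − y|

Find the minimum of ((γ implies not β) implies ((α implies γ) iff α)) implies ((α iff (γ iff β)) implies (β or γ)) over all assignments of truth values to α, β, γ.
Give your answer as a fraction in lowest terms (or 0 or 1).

Take α = 3/5, β = 0, γ = 1/5:
not β = not 0 = 1
γ implies not β = 1/5 implies 1 = 1
α implies γ = 3/5 implies 1/5 = 3/5
(α implies γ) iff α = 3/5 iff 3/5 = 1
(γ implies not β) implies ((α implies γ) iff α) = 1 implies 1 = 1
γ iff β = 1/5 iff 0 = 4/5
α iff (γ iff β) = 3/5 iff 4/5 = 4/5
β or γ = 0 or 1/5 = 1/5
(α iff (γ iff β)) implies (β or γ) = 4/5 implies 1/5 = 2/5
((γ implies not β) implies ((α implies γ) iff α)) implies ((α iff (γ iff β)) implies (β or γ)) = 1 implies 2/5 = 2/5
No assignment yields a value below 2/5, so this is the minimum.

2/5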